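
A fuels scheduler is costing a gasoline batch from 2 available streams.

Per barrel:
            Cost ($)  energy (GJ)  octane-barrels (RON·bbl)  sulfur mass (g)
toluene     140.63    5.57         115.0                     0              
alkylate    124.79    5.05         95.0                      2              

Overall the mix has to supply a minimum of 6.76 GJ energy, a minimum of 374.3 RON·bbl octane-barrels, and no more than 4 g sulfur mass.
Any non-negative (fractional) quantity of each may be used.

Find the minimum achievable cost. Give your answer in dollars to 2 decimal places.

$457.72

Treat it as an LP. Let x1 = barrels of toluene, x2 = barrels of alkylate.
Minimize 140.63x1 + 124.79x2 s.t.:
  5.57x1 + 5.05x2 ≥ 6.76   (energy)
  115x1 + 95x2 ≥ 374.3   (octane-barrels)
  2x2 ≤ 4   (sulfur mass)
  x1, x2 ≥ 0.
The cheapest feasible vertex uses only toluene; alkylate is not used. The octane-barrels requirement is met with equality.
Solving gives x1 = 3.2548.
Total cost: 140.63·3.2548 = 457.7225.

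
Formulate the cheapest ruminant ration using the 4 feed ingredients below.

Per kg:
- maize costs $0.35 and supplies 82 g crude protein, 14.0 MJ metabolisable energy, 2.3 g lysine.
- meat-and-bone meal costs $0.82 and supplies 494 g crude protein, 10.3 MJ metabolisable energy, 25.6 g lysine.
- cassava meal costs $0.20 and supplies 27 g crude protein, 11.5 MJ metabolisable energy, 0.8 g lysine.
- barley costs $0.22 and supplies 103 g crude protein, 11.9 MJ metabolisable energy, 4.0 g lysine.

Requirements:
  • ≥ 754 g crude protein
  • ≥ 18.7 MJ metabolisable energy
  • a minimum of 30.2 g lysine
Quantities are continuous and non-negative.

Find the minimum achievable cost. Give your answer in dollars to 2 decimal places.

$1.27

Let x1 = kg of maize, x2 = kg of meat-and-bone meal, x3 = kg of cassava meal, x4 = kg of barley.
Minimise 0.35x1 + 0.82x2 + 0.2x3 + 0.22x4 subject to:
  82x1 + 494x2 + 27x3 + 103x4 ≥ 754   (crude protein)
  14x1 + 10.3x2 + 11.5x3 + 11.9x4 ≥ 18.7   (metabolisable energy)
  2.3x1 + 25.6x2 + 0.8x3 + 4x4 ≥ 30.2   (lysine)
  x1, x2, x3, x4 ≥ 0.
The optimal basis is {meat-and-bone meal, barley}; maize, cassava meal drop out. Binding constraints: crude protein and metabolisable energy.
So meat-and-bone meal = 1.463 kg, barley = 0.3055 kg.
Total cost: 0.82·1.463 + 0.22·0.3055 = 1.2669.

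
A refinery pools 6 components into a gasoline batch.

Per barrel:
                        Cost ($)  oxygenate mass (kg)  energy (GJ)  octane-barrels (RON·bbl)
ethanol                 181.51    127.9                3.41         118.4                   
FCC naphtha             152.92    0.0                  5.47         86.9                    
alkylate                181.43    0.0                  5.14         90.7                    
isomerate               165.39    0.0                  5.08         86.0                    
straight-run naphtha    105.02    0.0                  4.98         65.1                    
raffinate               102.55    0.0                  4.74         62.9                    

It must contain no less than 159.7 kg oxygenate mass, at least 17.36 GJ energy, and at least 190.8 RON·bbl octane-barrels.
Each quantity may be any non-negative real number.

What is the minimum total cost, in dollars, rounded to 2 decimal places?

Treat it as an LP. Let x1 = barrels of ethanol, x2 = barrels of FCC naphtha, x3 = barrels of alkylate, x4 = barrels of isomerate, x5 = barrels of straight-run naphtha, x6 = barrels of raffinate.
Minimise 181.51x1 + 152.92x2 + 181.43x3 + 165.39x4 + 105.02x5 + 102.55x6 subject to:
  127.9x1 ≥ 159.7   (oxygenate mass)
  3.41x1 + 5.47x2 + 5.14x3 + 5.08x4 + 4.98x5 + 4.74x6 ≥ 17.36   (energy)
  118.4x1 + 86.9x2 + 90.7x3 + 86x4 + 65.1x5 + 62.9x6 ≥ 190.8   (octane-barrels)
  x1, x2, x3, x4, x5, x6 ≥ 0.
The optimal basis is {ethanol, straight-run naphtha}; FCC naphtha, alkylate, isomerate, raffinate drop out. Binding constraints: oxygenate mass and energy.
That vertex is x1 = 1.2486, x5 = 2.631.
Cost = 181.51·1.2486 + 105.02·2.631 = 502.9410.

$502.94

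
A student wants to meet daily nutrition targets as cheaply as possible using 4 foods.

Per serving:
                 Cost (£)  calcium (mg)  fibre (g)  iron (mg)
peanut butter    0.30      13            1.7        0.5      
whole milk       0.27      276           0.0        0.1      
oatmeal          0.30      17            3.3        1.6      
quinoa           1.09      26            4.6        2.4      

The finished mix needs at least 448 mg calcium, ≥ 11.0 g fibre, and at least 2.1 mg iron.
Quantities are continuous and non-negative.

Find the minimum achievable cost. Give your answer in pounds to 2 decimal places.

Treat it as an LP. Let x1 = servings of peanut butter, x2 = servings of whole milk, x3 = servings of oatmeal, x4 = servings of quinoa.
min 0.3x1 + 0.27x2 + 0.3x3 + 1.09x4 s.t.:
  13x1 + 276x2 + 17x3 + 26x4 ≥ 448   (calcium)
  1.7x1 + 3.3x3 + 4.6x4 ≥ 11   (fibre)
  0.5x1 + 0.1x2 + 1.6x3 + 2.4x4 ≥ 2.1   (iron)
  x1, x2, x3, x4 ≥ 0.
At the optimum only whole milk, oatmeal are positive (peanut butter, quinoa = 0). Binding constraints: calcium and fibre.
So whole milk = 1.418 servings, oatmeal = 3.333 servings.
Hence cost = 0.27·1.418 + 0.3·3.333 = £1.3828.

£1.38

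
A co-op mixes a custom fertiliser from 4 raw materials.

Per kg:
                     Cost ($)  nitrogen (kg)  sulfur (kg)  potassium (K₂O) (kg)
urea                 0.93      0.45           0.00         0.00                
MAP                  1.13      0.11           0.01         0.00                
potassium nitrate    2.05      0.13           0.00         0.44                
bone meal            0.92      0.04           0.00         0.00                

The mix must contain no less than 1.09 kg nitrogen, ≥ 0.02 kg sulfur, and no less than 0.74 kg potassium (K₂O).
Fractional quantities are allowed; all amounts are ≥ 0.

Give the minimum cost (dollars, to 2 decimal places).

Treat it as an LP. Let x1 = kg of urea, x2 = kg of MAP, x3 = kg of potassium nitrate, x4 = kg of bone meal.
Minimise 0.93x1 + 1.13x2 + 2.05x3 + 0.92x4 subject to:
  0.45x1 + 0.11x2 + 0.13x3 + 0.04x4 ≥ 1.09   (nitrogen)
  0.01x2 ≥ 0.02   (sulfur)
  0.44x3 ≥ 0.74   (potassium (K₂O))
  x1, x2, x3, x4 ≥ 0.
At the optimum only urea, MAP, potassium nitrate are positive (bone meal = 0). The nitrogen, sulfur, potassium (K₂O) requirements are met with equality.
Solving gives x1 = 1.447, x2 = 2, x3 = 1.682.
Total cost: 0.93·1.447 + 1.13·2 + 2.05·1.682 = 7.0538.

$7.05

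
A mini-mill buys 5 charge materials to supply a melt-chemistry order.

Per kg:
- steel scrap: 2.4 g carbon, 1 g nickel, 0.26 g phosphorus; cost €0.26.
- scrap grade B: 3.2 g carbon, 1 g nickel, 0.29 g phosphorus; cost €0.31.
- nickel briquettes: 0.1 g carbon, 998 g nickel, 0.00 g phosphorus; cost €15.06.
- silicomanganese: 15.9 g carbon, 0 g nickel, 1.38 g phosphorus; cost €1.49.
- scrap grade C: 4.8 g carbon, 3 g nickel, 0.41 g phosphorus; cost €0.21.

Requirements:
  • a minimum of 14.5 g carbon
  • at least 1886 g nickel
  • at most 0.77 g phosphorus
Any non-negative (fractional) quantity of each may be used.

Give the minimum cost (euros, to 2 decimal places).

€826.49

Set it up as a linear program. Let x1 = kg of steel scrap, x2 = kg of scrap grade B, x3 = kg of nickel briquettes, x4 = kg of silicomanganese, x5 = kg of scrap grade C.
min 0.26x1 + 0.31x2 + 15.06x3 + 1.49x4 + 0.21x5 with:
  2.4x1 + 3.2x2 + 0.1x3 + 15.9x4 + 4.8x5 ≥ 14.5   (carbon)
  1x1 + 1x2 + 998x3 + 3x5 ≥ 1886   (nickel)
  0.26x1 + 0.29x2 + 1.38x4 + 0.41x5 ≤ 0.77   (phosphorus)
  x1, x2, x3, x4, x5 ≥ 0.
The optimal basis is {nickel briquettes, scrap grade C}; steel scrap, scrap grade B, silicomanganese drop out. There the carbon and phosphorus constraints are tight.
Optimal quantities: nickel briquettes = 54.8537 kg, scrap grade C = 1.87805 kg.
Objective = 15.06·54.8537 + 0.21·1.87805 = 826.4911.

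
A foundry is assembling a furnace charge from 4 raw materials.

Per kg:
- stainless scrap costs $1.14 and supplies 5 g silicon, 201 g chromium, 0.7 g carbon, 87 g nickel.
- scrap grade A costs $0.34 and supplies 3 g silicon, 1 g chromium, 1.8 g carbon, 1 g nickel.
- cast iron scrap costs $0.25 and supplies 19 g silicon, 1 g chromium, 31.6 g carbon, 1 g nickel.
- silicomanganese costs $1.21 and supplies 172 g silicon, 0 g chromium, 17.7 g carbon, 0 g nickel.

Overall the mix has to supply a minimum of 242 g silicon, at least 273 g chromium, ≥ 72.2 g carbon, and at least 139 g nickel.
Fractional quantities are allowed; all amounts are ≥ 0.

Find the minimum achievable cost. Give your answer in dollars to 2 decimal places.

This is a linear program. Let x1 = kg of stainless scrap, x2 = kg of scrap grade A, x3 = kg of cast iron scrap, x4 = kg of silicomanganese.
Minimize 1.14x1 + 0.34x2 + 0.25x3 + 1.21x4 subject to:
  5x1 + 3x2 + 19x3 + 172x4 ≥ 242   (silicon)
  201x1 + 1x2 + 1x3 ≥ 273   (chromium)
  0.7x1 + 1.8x2 + 31.6x3 + 17.7x4 ≥ 72.2   (carbon)
  87x1 + 1x2 + 1x3 ≥ 139   (nickel)
  x1, x2, x3, x4 ≥ 0.
The minimum-cost mix takes nothing from scrap grade A — only stainless scrap, cast iron scrap, silicomanganese. There the silicon, carbon, nickel constraints are tight.
Optimal quantities: stainless scrap = 1.579 kg, cast iron scrap = 1.586 kg, silicomanganese = 1.186 kg.
Cost = 1.14·1.579 + 0.25·1.586 + 1.21·1.186 = 3.6316.

$3.63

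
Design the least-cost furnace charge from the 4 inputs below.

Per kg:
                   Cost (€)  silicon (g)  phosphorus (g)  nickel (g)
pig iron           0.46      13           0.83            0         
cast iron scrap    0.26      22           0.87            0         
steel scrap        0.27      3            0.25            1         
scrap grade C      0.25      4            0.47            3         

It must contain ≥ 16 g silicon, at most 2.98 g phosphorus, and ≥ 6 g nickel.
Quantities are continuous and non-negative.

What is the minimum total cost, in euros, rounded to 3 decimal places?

Let x1 = kg of pig iron, x2 = kg of cast iron scrap, x3 = kg of steel scrap, x4 = kg of scrap grade C.
Minimize 0.46x1 + 0.26x2 + 0.27x3 + 0.25x4 with:
  13x1 + 22x2 + 3x3 + 4x4 ≥ 16   (silicon)
  0.83x1 + 0.87x2 + 0.25x3 + 0.47x4 ≤ 2.98   (phosphorus)
  1x3 + 3x4 ≥ 6   (nickel)
  x1, x2, x3, x4 ≥ 0.
The cheapest feasible vertex uses only cast iron scrap, scrap grade C; pig iron, steel scrap are not used. Binding constraints: silicon and nickel.
Solving gives x2 = 0.3636, x4 = 2.
Hence cost = 0.26·0.3636 + 0.25·2 = €0.59454.

€0.595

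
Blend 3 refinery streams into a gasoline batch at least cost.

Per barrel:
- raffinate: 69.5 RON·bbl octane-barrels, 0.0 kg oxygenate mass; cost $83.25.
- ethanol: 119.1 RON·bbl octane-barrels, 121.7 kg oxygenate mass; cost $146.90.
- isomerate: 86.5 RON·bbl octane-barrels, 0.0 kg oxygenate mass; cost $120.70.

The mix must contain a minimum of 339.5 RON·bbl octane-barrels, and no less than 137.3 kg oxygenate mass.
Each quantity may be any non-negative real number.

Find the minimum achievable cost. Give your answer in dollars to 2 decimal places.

$411.45

This is a linear program. Let x1 = barrels of raffinate, x2 = barrels of ethanol, x3 = barrels of isomerate.
Minimize 83.25x1 + 146.9x2 + 120.7x3 s.t.:
  69.5x1 + 119.1x2 + 86.5x3 ≥ 339.5   (octane-barrels)
  121.7x2 ≥ 137.3   (oxygenate mass)
  x1, x2, x3 ≥ 0.
At the optimum only raffinate, ethanol are positive (isomerate = 0). The octane-barrels and oxygenate mass requirements are met with equality.
That vertex is x1 = 2.9516, x2 = 1.1282.
Total cost: 83.25·2.9516 + 146.9·1.1282 = 411.4533.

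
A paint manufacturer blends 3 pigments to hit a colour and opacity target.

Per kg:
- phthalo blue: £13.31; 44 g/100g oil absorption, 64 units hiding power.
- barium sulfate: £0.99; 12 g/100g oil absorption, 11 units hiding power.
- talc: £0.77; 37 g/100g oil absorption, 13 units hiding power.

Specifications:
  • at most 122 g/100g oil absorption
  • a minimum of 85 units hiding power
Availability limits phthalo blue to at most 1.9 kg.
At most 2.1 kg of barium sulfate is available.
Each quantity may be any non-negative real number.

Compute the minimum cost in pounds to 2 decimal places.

£11.21

Let x1 = kg of phthalo blue, x2 = kg of barium sulfate, x3 = kg of talc.
Minimise 13.31x1 + 0.99x2 + 0.77x3 with:
  44x1 + 12x2 + 37x3 ≤ 122   (oil absorption)
  64x1 + 11x2 + 13x3 ≥ 85   (hiding power)
  x1 ≤ 1.9
  x2 ≤ 2.1
  x1, x2, x3 ≥ 0.
The optimal mix uses every input. Binding constraints: oil absorption, hiding power, the barium sulfate cap.
Solving gives x1 = 0.57455, x2 = 2.1, x3 = 1.933.
Total cost: 13.31·0.57455 + 0.99·2.1 + 0.77·1.933 = 11.2147.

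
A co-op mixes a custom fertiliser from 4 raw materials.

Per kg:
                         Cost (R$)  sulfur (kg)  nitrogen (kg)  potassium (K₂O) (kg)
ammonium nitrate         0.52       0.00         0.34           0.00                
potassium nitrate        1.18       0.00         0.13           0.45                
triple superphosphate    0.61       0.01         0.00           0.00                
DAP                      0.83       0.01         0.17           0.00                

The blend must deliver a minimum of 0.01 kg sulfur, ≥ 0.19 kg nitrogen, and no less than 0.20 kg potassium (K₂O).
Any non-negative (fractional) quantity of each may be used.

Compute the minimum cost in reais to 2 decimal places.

R$1.31

This is a linear program. Let x1 = kg of ammonium nitrate, x2 = kg of potassium nitrate, x3 = kg of triple superphosphate, x4 = kg of DAP.
Minimize 0.52x1 + 1.18x2 + 0.61x3 + 0.83x4 subject to:
  0.01x3 + 0.01x4 ≥ 0.01   (sulfur)
  0.34x1 + 0.13x2 + 0.17x4 ≥ 0.19   (nitrogen)
  0.45x2 ≥ 0.2   (potassium (K₂O))
  x1, x2, x3, x4 ≥ 0.
The optimal basis is {potassium nitrate, triple superphosphate, DAP}; ammonium nitrate drops out. There the sulfur, nitrogen, potassium (K₂O) constraints are tight.
Optimal quantities: potassium nitrate = 0.4444 kg, triple superphosphate = 0.2222 kg, DAP = 0.7778 kg.
Cost = 1.18·0.4444 + 0.61·0.2222 + 0.83·0.7778 = 1.3055.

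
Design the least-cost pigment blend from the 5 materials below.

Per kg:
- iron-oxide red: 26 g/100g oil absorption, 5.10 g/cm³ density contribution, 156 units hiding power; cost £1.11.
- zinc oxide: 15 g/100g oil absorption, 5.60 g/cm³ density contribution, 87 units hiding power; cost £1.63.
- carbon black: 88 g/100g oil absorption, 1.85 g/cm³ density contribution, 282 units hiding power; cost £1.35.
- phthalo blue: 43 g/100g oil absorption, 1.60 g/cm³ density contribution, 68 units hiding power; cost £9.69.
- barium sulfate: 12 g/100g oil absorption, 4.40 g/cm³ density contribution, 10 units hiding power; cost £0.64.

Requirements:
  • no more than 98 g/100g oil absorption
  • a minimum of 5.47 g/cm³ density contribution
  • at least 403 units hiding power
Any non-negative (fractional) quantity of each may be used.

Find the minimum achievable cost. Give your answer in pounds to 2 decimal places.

£2.37

Let x1 = kg of iron-oxide red, x2 = kg of zinc oxide, x3 = kg of carbon black, x4 = kg of phthalo blue, x5 = kg of barium sulfate.
Minimise 1.11x1 + 1.63x2 + 1.35x3 + 9.69x4 + 0.64x5 s.t.:
  26x1 + 15x2 + 88x3 + 43x4 + 12x5 ≤ 98   (oil absorption)
  5.1x1 + 5.6x2 + 1.85x3 + 1.6x4 + 4.4x5 ≥ 5.47   (density contribution)
  156x1 + 87x2 + 282x3 + 68x4 + 10x5 ≥ 403   (hiding power)
  x1, x2, x3, x4, x5 ≥ 0.
The optimal basis is {iron-oxide red, carbon black}; zinc oxide, phthalo blue, barium sulfate drop out. Binding constraints: oil absorption and hiding power.
That vertex is x1 = 1.224, x3 = 0.752.
Objective = 1.11·1.224 + 1.35·0.752 = 2.3738.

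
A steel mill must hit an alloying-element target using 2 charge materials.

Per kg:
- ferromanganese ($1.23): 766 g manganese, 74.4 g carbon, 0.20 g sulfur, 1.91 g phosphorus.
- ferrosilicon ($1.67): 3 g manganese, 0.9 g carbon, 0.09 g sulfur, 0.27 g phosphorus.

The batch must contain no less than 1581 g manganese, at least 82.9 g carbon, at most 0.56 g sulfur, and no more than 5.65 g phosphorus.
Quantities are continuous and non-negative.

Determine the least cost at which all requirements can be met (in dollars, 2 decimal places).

$2.54

This is a linear program. Let x1 = kg of ferromanganese, x2 = kg of ferrosilicon.
Minimize 1.23x1 + 1.67x2 s.t.:
  766x1 + 3x2 ≥ 1581   (manganese)
  74.4x1 + 0.9x2 ≥ 82.9   (carbon)
  0.2x1 + 0.09x2 ≤ 0.56   (sulfur)
  1.91x1 + 0.27x2 ≤ 5.65   (phosphorus)
  x1, x2 ≥ 0.
The cheapest feasible vertex uses only ferromanganese; ferrosilicon is not used. Binding constraint: manganese.
That vertex is x1 = 2.064.
Cost = 1.23·2.064 = 2.5387.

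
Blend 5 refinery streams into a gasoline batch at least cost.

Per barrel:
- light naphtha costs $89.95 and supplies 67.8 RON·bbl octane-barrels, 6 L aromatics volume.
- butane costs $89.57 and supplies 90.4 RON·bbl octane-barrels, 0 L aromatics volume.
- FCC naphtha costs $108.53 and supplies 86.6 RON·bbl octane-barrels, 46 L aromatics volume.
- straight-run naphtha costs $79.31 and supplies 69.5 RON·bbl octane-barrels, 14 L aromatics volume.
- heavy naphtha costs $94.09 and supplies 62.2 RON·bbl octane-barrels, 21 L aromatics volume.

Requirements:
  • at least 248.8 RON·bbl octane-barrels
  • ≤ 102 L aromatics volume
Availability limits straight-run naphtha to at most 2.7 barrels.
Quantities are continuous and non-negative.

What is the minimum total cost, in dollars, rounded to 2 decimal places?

$246.52

Treat it as an LP. Let x1 = barrels of light naphtha, x2 = barrels of butane, x3 = barrels of FCC naphtha, x4 = barrels of straight-run naphtha, x5 = barrels of heavy naphtha.
Minimise 89.95x1 + 89.57x2 + 108.53x3 + 79.31x4 + 94.09x5 subject to:
  67.8x1 + 90.4x2 + 86.6x3 + 69.5x4 + 62.2x5 ≥ 248.8   (octane-barrels)
  6x1 + 46x3 + 14x4 + 21x5 ≤ 102   (aromatics volume)
  x4 ≤ 2.7
  x1, x2, x3, x4, x5 ≥ 0.
At the optimum only butane is positive (light naphtha, FCC naphtha, straight-run naphtha, heavy naphtha = 0). There the octane-barrels constraint is tight.
Optimal quantities: butane = 2.75221 barrels.
Objective = 89.57·2.75221 = 246.5154.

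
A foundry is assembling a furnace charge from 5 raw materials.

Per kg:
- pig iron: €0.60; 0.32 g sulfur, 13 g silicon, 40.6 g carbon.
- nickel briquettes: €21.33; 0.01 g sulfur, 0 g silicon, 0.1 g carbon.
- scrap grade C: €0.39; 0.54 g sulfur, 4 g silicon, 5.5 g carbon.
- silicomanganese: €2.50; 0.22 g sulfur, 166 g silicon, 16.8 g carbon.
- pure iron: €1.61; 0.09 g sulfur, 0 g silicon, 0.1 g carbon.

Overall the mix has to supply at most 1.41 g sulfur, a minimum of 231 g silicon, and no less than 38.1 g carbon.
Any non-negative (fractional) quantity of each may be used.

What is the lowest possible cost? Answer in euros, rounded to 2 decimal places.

€3.63

Let x1 = kg of pig iron, x2 = kg of nickel briquettes, x3 = kg of scrap grade C, x4 = kg of silicomanganese, x5 = kg of pure iron.
Minimize 0.6x1 + 21.33x2 + 0.39x3 + 2.5x4 + 1.61x5 s.t.:
  0.32x1 + 0.01x2 + 0.54x3 + 0.22x4 + 0.09x5 ≤ 1.41   (sulfur)
  13x1 + 4x3 + 166x4 ≥ 231   (silicon)
  40.6x1 + 0.1x2 + 5.5x3 + 16.8x4 + 0.1x5 ≥ 38.1   (carbon)
  x1, x2, x3, x4, x5 ≥ 0.
The optimal basis is {pig iron, silicomanganese}; nickel briquettes, scrap grade C, pure iron drop out. There the silicon and carbon constraints are tight.
Optimal quantities: pig iron = 0.3747 kg, silicomanganese = 1.362 kg.
Cost = 0.6·0.3747 + 2.5·1.362 = 3.6298.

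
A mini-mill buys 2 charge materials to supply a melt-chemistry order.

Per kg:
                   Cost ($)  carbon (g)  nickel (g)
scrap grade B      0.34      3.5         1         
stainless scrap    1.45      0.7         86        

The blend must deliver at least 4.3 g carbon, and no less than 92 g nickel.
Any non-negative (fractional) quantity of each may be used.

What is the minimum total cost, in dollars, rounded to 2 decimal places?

This is a linear program. Let x1 = kg of scrap grade B, x2 = kg of stainless scrap.
Minimize 0.34x1 + 1.45x2 subject to:
  3.5x1 + 0.7x2 ≥ 4.3   (carbon)
  1x1 + 86x2 ≥ 92   (nickel)
  x1, x2 ≥ 0.
Both inputs are positive at the optimum. Binding constraints: carbon and nickel.
That vertex is x1 = 1.017, x2 = 1.058.
Total cost: 0.34·1.017 + 1.45·1.058 = 1.8799.

$1.88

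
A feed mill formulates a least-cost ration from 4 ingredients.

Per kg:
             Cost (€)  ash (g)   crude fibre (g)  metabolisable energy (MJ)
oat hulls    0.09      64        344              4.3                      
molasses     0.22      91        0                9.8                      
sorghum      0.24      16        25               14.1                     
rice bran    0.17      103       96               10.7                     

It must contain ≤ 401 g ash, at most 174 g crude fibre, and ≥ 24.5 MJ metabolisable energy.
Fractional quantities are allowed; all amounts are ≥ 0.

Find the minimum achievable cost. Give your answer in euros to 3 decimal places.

Treat it as an LP. Let x1 = kg of oat hulls, x2 = kg of molasses, x3 = kg of sorghum, x4 = kg of rice bran.
Minimise 0.09x1 + 0.22x2 + 0.24x3 + 0.17x4 with:
  64x1 + 91x2 + 16x3 + 103x4 ≤ 401   (ash)
  344x1 + 25x3 + 96x4 ≤ 174   (crude fibre)
  4.3x1 + 9.8x2 + 14.1x3 + 10.7x4 ≥ 24.5   (metabolisable energy)
  x1, x2, x3, x4 ≥ 0.
The cheapest feasible vertex uses only sorghum, rice bran; oat hulls, molasses are not used. Binding constraints: crude fibre and metabolisable energy.
So sorghum = 0.4513 kg, rice bran = 1.695 kg.
Objective = 0.24·0.4513 + 0.17·1.695 = 0.39646.

€0.396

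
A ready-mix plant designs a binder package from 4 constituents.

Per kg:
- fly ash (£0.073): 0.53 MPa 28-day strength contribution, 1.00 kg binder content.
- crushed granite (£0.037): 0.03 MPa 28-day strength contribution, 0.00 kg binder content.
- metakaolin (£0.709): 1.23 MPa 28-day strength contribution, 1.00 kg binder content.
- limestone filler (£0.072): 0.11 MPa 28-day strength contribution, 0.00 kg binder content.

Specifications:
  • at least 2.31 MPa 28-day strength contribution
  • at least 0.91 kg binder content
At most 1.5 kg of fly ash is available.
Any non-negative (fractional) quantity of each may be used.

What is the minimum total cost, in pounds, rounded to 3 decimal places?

£0.983

This is a linear program. Let x1 = kg of fly ash, x2 = kg of crushed granite, x3 = kg of metakaolin, x4 = kg of limestone filler.
Minimise 0.073x1 + 0.037x2 + 0.709x3 + 0.072x4 with:
  0.53x1 + 0.03x2 + 1.23x3 + 0.11x4 ≥ 2.31   (28-day strength contribution)
  1x1 + 1x3 ≥ 0.91   (binder content)
  x1 ≤ 1.5
  x1, x2, x3, x4 ≥ 0.
The cheapest feasible vertex uses only fly ash, metakaolin; crushed granite, limestone filler are not used. The 28-day strength contribution and the fly ash cap requirements are met with equality.
Optimal quantities: fly ash = 1.5 kg, metakaolin = 1.232 kg.
Hence cost = 0.073·1.5 + 0.709·1.232 = £0.98299.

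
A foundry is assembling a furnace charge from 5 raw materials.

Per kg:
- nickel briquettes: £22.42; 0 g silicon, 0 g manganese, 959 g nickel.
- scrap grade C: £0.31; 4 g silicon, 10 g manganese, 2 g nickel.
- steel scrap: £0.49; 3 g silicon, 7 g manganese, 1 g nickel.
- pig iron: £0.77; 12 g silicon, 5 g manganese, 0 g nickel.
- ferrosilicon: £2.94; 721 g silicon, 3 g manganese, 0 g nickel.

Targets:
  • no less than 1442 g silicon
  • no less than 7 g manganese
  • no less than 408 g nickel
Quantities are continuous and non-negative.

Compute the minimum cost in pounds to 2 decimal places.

Let x1 = kg of nickel briquettes, x2 = kg of scrap grade C, x3 = kg of steel scrap, x4 = kg of pig iron, x5 = kg of ferrosilicon.
min 22.42x1 + 0.31x2 + 0.49x3 + 0.77x4 + 2.94x5 s.t.:
  4x2 + 3x3 + 12x4 + 721x5 ≥ 1442   (silicon)
  10x2 + 7x3 + 5x4 + 3x5 ≥ 7   (manganese)
  959x1 + 2x2 + 1x3 ≥ 408   (nickel)
  x1, x2, x3, x4, x5 ≥ 0.
The cheapest feasible vertex uses only nickel briquettes, scrap grade C, ferrosilicon; steel scrap, pig iron are not used. There the silicon, manganese, nickel constraints are tight.
That vertex is x1 = 0.4252, x2 = 0.1002, x5 = 1.999.
Hence cost = 22.42·0.4252 + 0.31·0.1002 + 2.94·1.999 = £15.4411.

£15.44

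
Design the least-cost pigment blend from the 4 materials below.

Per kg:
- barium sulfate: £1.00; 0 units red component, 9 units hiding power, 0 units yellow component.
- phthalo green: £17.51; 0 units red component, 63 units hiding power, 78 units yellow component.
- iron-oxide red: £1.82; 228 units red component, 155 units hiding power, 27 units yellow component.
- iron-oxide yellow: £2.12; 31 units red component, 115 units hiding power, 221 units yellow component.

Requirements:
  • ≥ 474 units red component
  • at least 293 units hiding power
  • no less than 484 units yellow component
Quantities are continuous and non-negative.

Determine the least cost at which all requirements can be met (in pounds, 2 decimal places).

Treat it as an LP. Let x1 = kg of barium sulfate, x2 = kg of phthalo green, x3 = kg of iron-oxide red, x4 = kg of iron-oxide yellow.
Minimize 1x1 + 17.51x2 + 1.82x3 + 2.12x4 with:
  228x3 + 31x4 ≥ 474   (red component)
  9x1 + 63x2 + 155x3 + 115x4 ≥ 293   (hiding power)
  78x2 + 27x3 + 221x4 ≥ 484   (yellow component)
  x1, x2, x3, x4 ≥ 0.
The cheapest feasible vertex uses only iron-oxide red, iron-oxide yellow; barium sulfate, phthalo green are not used. The red component and yellow component requirements are met with equality.
Optimal quantities: iron-oxide red = 1.811 kg, iron-oxide yellow = 1.969 kg.
Hence cost = 1.82·1.811 + 2.12·1.969 = £7.4703.

£7.47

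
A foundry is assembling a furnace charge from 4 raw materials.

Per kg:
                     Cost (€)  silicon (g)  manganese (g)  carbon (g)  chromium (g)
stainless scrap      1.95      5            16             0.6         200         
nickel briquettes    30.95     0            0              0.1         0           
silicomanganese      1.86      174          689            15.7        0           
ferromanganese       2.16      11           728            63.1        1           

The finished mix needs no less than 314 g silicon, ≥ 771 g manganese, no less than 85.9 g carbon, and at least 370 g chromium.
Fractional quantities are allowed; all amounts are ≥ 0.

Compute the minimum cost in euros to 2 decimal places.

Treat it as an LP. Let x1 = kg of stainless scrap, x2 = kg of nickel briquettes, x3 = kg of silicomanganese, x4 = kg of ferromanganese.
Minimize 1.95x1 + 30.95x2 + 1.86x3 + 2.16x4 with:
  5x1 + 174x3 + 11x4 ≥ 314   (silicon)
  16x1 + 689x3 + 728x4 ≥ 771   (manganese)
  0.6x1 + 0.1x2 + 15.7x3 + 63.1x4 ≥ 85.9   (carbon)
  200x1 + 1x4 ≥ 370   (chromium)
  x1, x2, x3, x4 ≥ 0.
The cheapest feasible vertex uses only stainless scrap, silicomanganese, ferromanganese; nickel briquettes is not used. There the silicon, carbon, chromium constraints are tight.
Optimal quantities: stainless scrap = 1.845 kg, silicomanganese = 1.693 kg, ferromanganese = 0.9225 kg.
Total cost: 1.95·1.845 + 1.86·1.693 + 2.16·0.9225 = 8.7393.

€8.74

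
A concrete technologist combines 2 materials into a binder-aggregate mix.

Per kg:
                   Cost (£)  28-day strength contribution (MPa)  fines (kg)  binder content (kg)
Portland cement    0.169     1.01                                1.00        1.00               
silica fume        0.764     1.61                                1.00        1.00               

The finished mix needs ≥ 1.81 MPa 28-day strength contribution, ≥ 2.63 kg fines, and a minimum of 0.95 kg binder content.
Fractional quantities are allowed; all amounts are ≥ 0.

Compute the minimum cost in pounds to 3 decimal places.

£0.444

Set it up as a linear program. Let x1 = kg of Portland cement, x2 = kg of silica fume.
Minimize 0.169x1 + 0.764x2 subject to:
  1.01x1 + 1.61x2 ≥ 1.81   (28-day strength contribution)
  1x1 + 1x2 ≥ 2.63   (fines)
  1x1 + 1x2 ≥ 0.95   (binder content)
  x1, x2 ≥ 0.
The minimum-cost mix takes nothing from silica fume — only Portland cement. There the fines constraint is tight.
Optimal quantities: Portland cement = 2.63 kg.
Total cost: 0.169·2.63 = 0.44447.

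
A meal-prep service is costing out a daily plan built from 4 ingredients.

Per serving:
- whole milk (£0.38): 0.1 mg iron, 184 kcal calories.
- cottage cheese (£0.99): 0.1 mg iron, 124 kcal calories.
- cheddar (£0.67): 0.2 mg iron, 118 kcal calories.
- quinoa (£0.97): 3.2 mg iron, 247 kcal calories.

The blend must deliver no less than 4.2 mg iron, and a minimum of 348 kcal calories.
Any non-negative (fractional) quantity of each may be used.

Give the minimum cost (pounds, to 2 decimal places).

£1.32

Let x1 = servings of whole milk, x2 = servings of cottage cheese, x3 = servings of cheddar, x4 = servings of quinoa.
min 0.38x1 + 0.99x2 + 0.67x3 + 0.97x4 subject to:
  0.1x1 + 0.1x2 + 0.2x3 + 3.2x4 ≥ 4.2   (iron)
  184x1 + 124x2 + 118x3 + 247x4 ≥ 348   (calories)
  x1, x2, x3, x4 ≥ 0.
The cheapest feasible vertex uses only whole milk, quinoa; cottage cheese, cheddar are not used. There the iron and calories constraints are tight.
Solving gives x1 = 0.1351, x4 = 1.308.
Objective = 0.38·0.1351 + 0.97·1.308 = 1.3201.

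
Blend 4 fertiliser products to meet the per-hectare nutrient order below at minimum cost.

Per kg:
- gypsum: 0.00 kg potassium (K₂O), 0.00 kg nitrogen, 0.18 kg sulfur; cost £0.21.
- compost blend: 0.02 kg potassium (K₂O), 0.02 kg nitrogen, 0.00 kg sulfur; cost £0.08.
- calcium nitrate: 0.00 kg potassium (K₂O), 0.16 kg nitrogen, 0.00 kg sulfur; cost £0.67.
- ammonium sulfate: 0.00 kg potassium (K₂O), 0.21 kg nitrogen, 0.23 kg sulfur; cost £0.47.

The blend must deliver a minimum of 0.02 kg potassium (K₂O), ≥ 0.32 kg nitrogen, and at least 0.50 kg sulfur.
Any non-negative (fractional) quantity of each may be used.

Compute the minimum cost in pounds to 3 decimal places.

£0.951

Treat it as an LP. Let x1 = kg of gypsum, x2 = kg of compost blend, x3 = kg of calcium nitrate, x4 = kg of ammonium sulfate.
min 0.21x1 + 0.08x2 + 0.67x3 + 0.47x4 with:
  0.02x2 ≥ 0.02   (potassium (K₂O))
  0.02x2 + 0.16x3 + 0.21x4 ≥ 0.32   (nitrogen)
  0.18x1 + 0.23x4 ≥ 0.5   (sulfur)
  x1, x2, x3, x4 ≥ 0.
At the optimum only gypsum, compost blend, ammonium sulfate are positive (calcium nitrate = 0). Binding constraints: potassium (K₂O), nitrogen, sulfur.
That vertex is x1 = 0.95238, x2 = 1, x4 = 1.4286.
Total cost: 0.21·0.95238 + 0.08·1 + 0.47·1.4286 = 0.95144.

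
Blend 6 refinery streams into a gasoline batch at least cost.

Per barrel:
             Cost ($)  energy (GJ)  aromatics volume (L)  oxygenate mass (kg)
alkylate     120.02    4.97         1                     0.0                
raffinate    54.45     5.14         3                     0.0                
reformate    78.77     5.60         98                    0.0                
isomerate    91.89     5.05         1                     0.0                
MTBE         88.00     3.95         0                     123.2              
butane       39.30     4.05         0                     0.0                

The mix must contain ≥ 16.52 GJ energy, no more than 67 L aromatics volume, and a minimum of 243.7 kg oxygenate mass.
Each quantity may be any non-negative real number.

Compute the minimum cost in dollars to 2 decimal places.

Let x1 = barrels of alkylate, x2 = barrels of raffinate, x3 = barrels of reformate, x4 = barrels of isomerate, x5 = barrels of MTBE, x6 = barrels of butane.
Minimise 120.02x1 + 54.45x2 + 78.77x3 + 91.89x4 + 88x5 + 39.3x6 subject to:
  4.97x1 + 5.14x2 + 5.6x3 + 5.05x4 + 3.95x5 + 4.05x6 ≥ 16.52   (energy)
  1x1 + 3x2 + 98x3 + 1x4 ≤ 67   (aromatics volume)
  123.2x5 ≥ 243.7   (oxygenate mass)
  x1, x2, x3, x4, x5, x6 ≥ 0.
The optimal basis is {MTBE, butane}; alkylate, raffinate, reformate, isomerate drop out. The energy and oxygenate mass requirements are met with equality.
Solving gives x5 = 1.978, x6 = 2.15.
Total cost: 88·1.978 + 39.3·2.15 = 258.5590.

$258.56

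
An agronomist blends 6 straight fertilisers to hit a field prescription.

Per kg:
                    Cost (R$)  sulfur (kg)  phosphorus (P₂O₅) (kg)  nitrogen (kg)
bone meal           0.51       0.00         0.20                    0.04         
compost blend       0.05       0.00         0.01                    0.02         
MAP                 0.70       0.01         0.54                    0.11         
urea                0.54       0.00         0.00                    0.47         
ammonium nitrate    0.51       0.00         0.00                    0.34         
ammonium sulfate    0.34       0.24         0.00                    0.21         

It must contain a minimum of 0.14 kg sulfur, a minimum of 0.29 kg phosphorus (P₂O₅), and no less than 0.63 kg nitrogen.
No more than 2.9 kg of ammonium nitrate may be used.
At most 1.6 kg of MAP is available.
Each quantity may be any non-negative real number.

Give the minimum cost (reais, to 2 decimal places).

Treat it as an LP. Let x1 = kg of bone meal, x2 = kg of compost blend, x3 = kg of MAP, x4 = kg of urea, x5 = kg of ammonium nitrate, x6 = kg of ammonium sulfate.
Minimize 0.51x1 + 0.05x2 + 0.7x3 + 0.54x4 + 0.51x5 + 0.34x6 s.t.:
  0.01x3 + 0.24x6 ≥ 0.14   (sulfur)
  0.2x1 + 0.01x2 + 0.54x3 ≥ 0.29   (phosphorus (P₂O₅))
  0.04x1 + 0.02x2 + 0.11x3 + 0.47x4 + 0.34x5 + 0.21x6 ≥ 0.63   (nitrogen)
  x5 ≤ 2.9
  x3 ≤ 1.6
  x1, x2, x3, x4, x5, x6 ≥ 0.
The minimum-cost mix takes nothing from bone meal, compost blend, ammonium nitrate — only MAP, urea, ammonium sulfate. There the sulfur, phosphorus (P₂O₅), nitrogen constraints are tight.
So MAP = 0.537 kg, urea = 0.9641 kg, ammonium sulfate = 0.561 kg.
Cost = 0.7·0.537 + 0.54·0.9641 + 0.34·0.561 = 1.0873.

R$1.09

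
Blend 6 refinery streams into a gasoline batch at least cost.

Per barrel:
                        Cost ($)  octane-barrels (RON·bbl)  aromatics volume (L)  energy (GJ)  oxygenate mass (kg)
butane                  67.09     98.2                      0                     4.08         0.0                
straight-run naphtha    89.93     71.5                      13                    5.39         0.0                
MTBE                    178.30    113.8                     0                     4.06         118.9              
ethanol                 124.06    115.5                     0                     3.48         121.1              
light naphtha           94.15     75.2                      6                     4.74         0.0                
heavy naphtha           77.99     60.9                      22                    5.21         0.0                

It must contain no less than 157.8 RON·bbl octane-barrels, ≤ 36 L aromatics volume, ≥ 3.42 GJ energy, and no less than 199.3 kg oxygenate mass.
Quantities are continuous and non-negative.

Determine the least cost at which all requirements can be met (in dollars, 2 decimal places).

$204.17

This is a linear program. Let x1 = barrels of butane, x2 = barrels of straight-run naphtha, x3 = barrels of MTBE, x4 = barrels of ethanol, x5 = barrels of light naphtha, x6 = barrels of heavy naphtha.
Minimize 67.09x1 + 89.93x2 + 178.3x3 + 124.06x4 + 94.15x5 + 77.99x6 s.t.:
  98.2x1 + 71.5x2 + 113.8x3 + 115.5x4 + 75.2x5 + 60.9x6 ≥ 157.8   (octane-barrels)
  13x2 + 6x5 + 22x6 ≤ 36   (aromatics volume)
  4.08x1 + 5.39x2 + 4.06x3 + 3.48x4 + 4.74x5 + 5.21x6 ≥ 3.42   (energy)
  118.9x3 + 121.1x4 ≥ 199.3   (oxygenate mass)
  x1, x2, x3, x4, x5, x6 ≥ 0.
The cheapest feasible vertex uses only ethanol; butane, straight-run naphtha, MTBE, light naphtha, heavy naphtha are not used. The oxygenate mass requirement is met with equality.
Optimal quantities: ethanol = 1.6457 barrels.
Hence cost = 124.06·1.6457 = $204.1655.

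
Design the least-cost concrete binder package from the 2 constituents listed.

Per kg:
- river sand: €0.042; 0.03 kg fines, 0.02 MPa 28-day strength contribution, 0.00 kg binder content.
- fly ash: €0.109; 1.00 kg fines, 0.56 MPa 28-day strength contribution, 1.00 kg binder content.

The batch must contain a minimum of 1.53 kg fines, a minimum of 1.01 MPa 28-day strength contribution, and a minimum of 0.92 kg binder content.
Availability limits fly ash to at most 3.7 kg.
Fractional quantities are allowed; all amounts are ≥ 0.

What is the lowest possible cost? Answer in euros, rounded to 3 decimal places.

This is a linear program. Let x1 = kg of river sand, x2 = kg of fly ash.
min 0.042x1 + 0.109x2 with:
  0.03x1 + 1x2 ≥ 1.53   (fines)
  0.02x1 + 0.56x2 ≥ 1.01   (28-day strength contribution)
  1x2 ≥ 0.92   (binder content)
  x2 ≤ 3.7
  x1, x2 ≥ 0.
The minimum-cost mix takes nothing from river sand — only fly ash. The 28-day strength contribution requirement is met with equality.
Solving gives x2 = 1.804.
Objective = 0.109·1.804 = 0.19664.

€0.197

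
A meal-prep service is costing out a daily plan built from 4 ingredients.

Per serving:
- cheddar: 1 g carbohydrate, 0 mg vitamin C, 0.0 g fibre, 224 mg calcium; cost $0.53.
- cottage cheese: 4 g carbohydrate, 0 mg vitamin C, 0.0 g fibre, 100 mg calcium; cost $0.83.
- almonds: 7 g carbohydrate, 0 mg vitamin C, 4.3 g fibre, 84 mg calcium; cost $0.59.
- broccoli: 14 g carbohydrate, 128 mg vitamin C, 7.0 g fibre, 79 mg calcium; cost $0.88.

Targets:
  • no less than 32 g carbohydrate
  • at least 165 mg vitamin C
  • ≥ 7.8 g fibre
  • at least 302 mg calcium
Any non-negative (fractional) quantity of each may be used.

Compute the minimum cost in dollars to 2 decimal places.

$2.27

Let x1 = servings of cheddar, x2 = servings of cottage cheese, x3 = servings of almonds, x4 = servings of broccoli.
Minimize 0.53x1 + 0.83x2 + 0.59x3 + 0.88x4 subject to:
  1x1 + 4x2 + 7x3 + 14x4 ≥ 32   (carbohydrate)
  128x4 ≥ 165   (vitamin C)
  4.3x3 + 7x4 ≥ 7.8   (fibre)
  224x1 + 100x2 + 84x3 + 79x4 ≥ 302   (calcium)
  x1, x2, x3, x4 ≥ 0.
At the optimum only cheddar, broccoli are positive (cottage cheese, almonds = 0). There the carbohydrate and calcium constraints are tight.
So cheddar = 0.5561 servings, broccoli = 2.246 servings.
Total cost: 0.53·0.5561 + 0.88·2.246 = 2.2712.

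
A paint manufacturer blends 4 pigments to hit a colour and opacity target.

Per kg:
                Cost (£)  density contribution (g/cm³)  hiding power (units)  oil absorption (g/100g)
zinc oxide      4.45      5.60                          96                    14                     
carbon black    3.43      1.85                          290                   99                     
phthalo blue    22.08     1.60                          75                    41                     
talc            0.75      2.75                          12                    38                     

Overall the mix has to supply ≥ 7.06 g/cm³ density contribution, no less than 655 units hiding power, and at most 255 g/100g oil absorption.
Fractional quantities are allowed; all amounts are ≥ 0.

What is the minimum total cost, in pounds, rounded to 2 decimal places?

£8.54

Treat it as an LP. Let x1 = kg of zinc oxide, x2 = kg of carbon black, x3 = kg of phthalo blue, x4 = kg of talc.
Minimise 4.45x1 + 3.43x2 + 22.08x3 + 0.75x4 s.t.:
  5.6x1 + 1.85x2 + 1.6x3 + 2.75x4 ≥ 7.06   (density contribution)
  96x1 + 290x2 + 75x3 + 12x4 ≥ 655   (hiding power)
  14x1 + 99x2 + 41x3 + 38x4 ≤ 255   (oil absorption)
  x1, x2, x3, x4 ≥ 0.
The cheapest feasible vertex uses only zinc oxide, carbon black, talc; phthalo blue is not used. Binding constraints: density contribution, hiding power, oil absorption.
Optimal quantities: zinc oxide = 0.06274 kg, carbon black = 2.198 kg, talc = 0.9608 kg.
Objective = 4.45·0.06274 + 3.43·2.198 + 0.75·0.9608 = 8.5389.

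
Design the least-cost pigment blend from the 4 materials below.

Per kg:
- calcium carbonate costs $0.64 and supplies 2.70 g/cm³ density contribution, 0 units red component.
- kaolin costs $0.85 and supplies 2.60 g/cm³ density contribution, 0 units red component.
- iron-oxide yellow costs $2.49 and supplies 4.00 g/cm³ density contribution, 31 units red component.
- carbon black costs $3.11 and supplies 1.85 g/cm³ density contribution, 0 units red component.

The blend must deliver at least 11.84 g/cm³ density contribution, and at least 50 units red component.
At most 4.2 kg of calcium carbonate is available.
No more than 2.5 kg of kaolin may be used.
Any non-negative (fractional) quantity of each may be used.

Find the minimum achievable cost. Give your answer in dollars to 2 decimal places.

Let x1 = kg of calcium carbonate, x2 = kg of kaolin, x3 = kg of iron-oxide yellow, x4 = kg of carbon black.
Minimise 0.64x1 + 0.85x2 + 2.49x3 + 3.11x4 s.t.:
  2.7x1 + 2.6x2 + 4x3 + 1.85x4 ≥ 11.84   (density contribution)
  31x3 ≥ 50   (red component)
  x1 ≤ 4.2
  x2 ≤ 2.5
  x1, x2, x3, x4 ≥ 0.
The cheapest feasible vertex uses only calcium carbonate, iron-oxide yellow; kaolin, carbon black are not used. The density contribution and red component requirements are met with equality.
That vertex is x1 = 1.996, x3 = 1.613.
Hence cost = 0.64·1.996 + 2.49·1.613 = $5.2938.

$5.29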